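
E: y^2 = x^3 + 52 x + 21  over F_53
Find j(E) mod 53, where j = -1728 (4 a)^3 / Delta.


Delta = -16(4 a^3 + 27 b^2) mod 53 = 34
-1728 * (4 a)^3 = -1728 * (4*52)^3 mod 53 = 34
j = 34 * 34^(-1) mod 53 = 1

j = 1 (mod 53)


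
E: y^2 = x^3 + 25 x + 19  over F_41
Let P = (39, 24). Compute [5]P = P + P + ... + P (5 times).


k = 5 = 101_2 (binary, LSB first: 101)
Double-and-add from P = (39, 24):
  bit 0 = 1: acc = O + (39, 24) = (39, 24)
  bit 1 = 0: acc unchanged = (39, 24)
  bit 2 = 1: acc = (39, 24) + (28, 30) = (38, 9)

5P = (38, 9)


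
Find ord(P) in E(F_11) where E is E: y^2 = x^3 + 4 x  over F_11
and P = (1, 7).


Compute successive multiples of P until we hit O:
  1P = (1, 7)
  2P = (1, 4)
  3P = O

ord(P) = 3


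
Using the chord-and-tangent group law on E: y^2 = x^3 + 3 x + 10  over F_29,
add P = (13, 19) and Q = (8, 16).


P != Q, so use the chord formula.
s = (y2 - y1) / (x2 - x1) = (26) / (24) mod 29 = 18
x3 = s^2 - x1 - x2 mod 29 = 18^2 - 13 - 8 = 13
y3 = s (x1 - x3) - y1 mod 29 = 18 * (13 - 13) - 19 = 10

P + Q = (13, 10)


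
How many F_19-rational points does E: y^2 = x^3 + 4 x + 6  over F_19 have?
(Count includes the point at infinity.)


For each x in F_19, count y with y^2 = x^3 + 4 x + 6 mod 19:
  x = 0: RHS = 6, y in [5, 14]  -> 2 point(s)
  x = 1: RHS = 11, y in [7, 12]  -> 2 point(s)
  x = 3: RHS = 7, y in [8, 11]  -> 2 point(s)
  x = 7: RHS = 16, y in [4, 15]  -> 2 point(s)
  x = 9: RHS = 11, y in [7, 12]  -> 2 point(s)
  x = 10: RHS = 1, y in [1, 18]  -> 2 point(s)
  x = 16: RHS = 5, y in [9, 10]  -> 2 point(s)
  x = 17: RHS = 9, y in [3, 16]  -> 2 point(s)
  x = 18: RHS = 1, y in [1, 18]  -> 2 point(s)
Affine points: 18. Add the point at infinity: total = 19.

#E(F_19) = 19


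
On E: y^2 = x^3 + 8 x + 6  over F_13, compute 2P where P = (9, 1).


Doubling: s = (3 x1^2 + a) / (2 y1)
s = (3*9^2 + 8) / (2*1) mod 13 = 2
x3 = s^2 - 2 x1 mod 13 = 2^2 - 2*9 = 12
y3 = s (x1 - x3) - y1 mod 13 = 2 * (9 - 12) - 1 = 6

2P = (12, 6)


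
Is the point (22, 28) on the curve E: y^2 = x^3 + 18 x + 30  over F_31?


Check whether y^2 = x^3 + 18 x + 30 (mod 31) for (x, y) = (22, 28).
LHS: y^2 = 28^2 mod 31 = 9
RHS: x^3 + 18 x + 30 = 22^3 + 18*22 + 30 mod 31 = 7
LHS != RHS

No, not on the curve


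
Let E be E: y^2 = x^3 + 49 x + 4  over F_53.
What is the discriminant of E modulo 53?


4 a^3 + 27 b^2 = 4*49^3 + 27*4^2 = 470596 + 432 = 471028
Delta = -16 * (471028) = -7536448
Delta mod 53 = 46

Delta = 46 (mod 53)


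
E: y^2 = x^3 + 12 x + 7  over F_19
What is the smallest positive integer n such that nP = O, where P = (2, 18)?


Compute successive multiples of P until we hit O:
  1P = (2, 18)
  2P = (7, 4)
  3P = (11, 11)
  4P = (12, 13)
  5P = (10, 5)
  6P = (4, 9)
  7P = (0, 11)
  8P = (15, 3)
  ... (continuing to 25P)
  25P = O

ord(P) = 25


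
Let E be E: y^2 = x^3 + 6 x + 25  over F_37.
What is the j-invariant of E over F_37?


Delta = -16(4 a^3 + 27 b^2) mod 37 = 3
-1728 * (4 a)^3 = -1728 * (4*6)^3 mod 37 = 31
j = 31 * 3^(-1) mod 37 = 35

j = 35 (mod 37)


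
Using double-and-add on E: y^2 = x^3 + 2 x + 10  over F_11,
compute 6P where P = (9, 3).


k = 6 = 110_2 (binary, LSB first: 011)
Double-and-add from P = (9, 3):
  bit 0 = 0: acc unchanged = O
  bit 1 = 1: acc = O + (7, 9) = (7, 9)
  bit 2 = 1: acc = (7, 9) + (2, 0) = (7, 2)

6P = (7, 2)


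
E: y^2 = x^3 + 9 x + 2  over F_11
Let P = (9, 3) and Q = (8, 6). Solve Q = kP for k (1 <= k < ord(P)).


Enumerate multiples of P until we hit Q = (8, 6):
  1P = (9, 3)
  2P = (8, 6)
Match found at i = 2.

k = 2


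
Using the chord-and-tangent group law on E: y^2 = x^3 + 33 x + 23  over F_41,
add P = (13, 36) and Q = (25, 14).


P != Q, so use the chord formula.
s = (y2 - y1) / (x2 - x1) = (19) / (12) mod 41 = 5
x3 = s^2 - x1 - x2 mod 41 = 5^2 - 13 - 25 = 28
y3 = s (x1 - x3) - y1 mod 41 = 5 * (13 - 28) - 36 = 12

P + Q = (28, 12)


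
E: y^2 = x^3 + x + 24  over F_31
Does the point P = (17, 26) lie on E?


Check whether y^2 = x^3 + 1 x + 24 (mod 31) for (x, y) = (17, 26).
LHS: y^2 = 26^2 mod 31 = 25
RHS: x^3 + 1 x + 24 = 17^3 + 1*17 + 24 mod 31 = 25
LHS = RHS

Yes, on the curve


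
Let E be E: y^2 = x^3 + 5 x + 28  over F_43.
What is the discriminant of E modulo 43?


4 a^3 + 27 b^2 = 4*5^3 + 27*28^2 = 500 + 21168 = 21668
Delta = -16 * (21668) = -346688
Delta mod 43 = 21

Delta = 21 (mod 43)


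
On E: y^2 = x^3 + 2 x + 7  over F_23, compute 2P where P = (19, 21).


Doubling: s = (3 x1^2 + a) / (2 y1)
s = (3*19^2 + 2) / (2*21) mod 23 = 22
x3 = s^2 - 2 x1 mod 23 = 22^2 - 2*19 = 9
y3 = s (x1 - x3) - y1 mod 23 = 22 * (19 - 9) - 21 = 15

2P = (9, 15)


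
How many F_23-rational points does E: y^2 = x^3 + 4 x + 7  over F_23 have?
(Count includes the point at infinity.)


For each x in F_23, count y with y^2 = x^3 + 4 x + 7 mod 23:
  x = 1: RHS = 12, y in [9, 14]  -> 2 point(s)
  x = 2: RHS = 0, y in [0]  -> 1 point(s)
  x = 3: RHS = 0, y in [0]  -> 1 point(s)
  x = 4: RHS = 18, y in [8, 15]  -> 2 point(s)
  x = 9: RHS = 13, y in [6, 17]  -> 2 point(s)
  x = 10: RHS = 12, y in [9, 14]  -> 2 point(s)
  x = 11: RHS = 2, y in [5, 18]  -> 2 point(s)
  x = 12: RHS = 12, y in [9, 14]  -> 2 point(s)
  x = 13: RHS = 2, y in [5, 18]  -> 2 point(s)
  x = 14: RHS = 1, y in [1, 22]  -> 2 point(s)
  x = 16: RHS = 4, y in [2, 21]  -> 2 point(s)
  x = 18: RHS = 0, y in [0]  -> 1 point(s)
  x = 22: RHS = 2, y in [5, 18]  -> 2 point(s)
Affine points: 23. Add the point at infinity: total = 24.

#E(F_23) = 24


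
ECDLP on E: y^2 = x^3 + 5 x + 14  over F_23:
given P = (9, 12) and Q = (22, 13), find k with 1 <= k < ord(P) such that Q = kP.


Enumerate multiples of P until we hit Q = (22, 13):
  1P = (9, 12)
  2P = (7, 1)
  3P = (20, 8)
  4P = (12, 10)
  5P = (5, 16)
  6P = (10, 12)
  7P = (4, 11)
  8P = (22, 13)
Match found at i = 8.

k = 8


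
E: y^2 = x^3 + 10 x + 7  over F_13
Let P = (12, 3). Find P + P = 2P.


Doubling: s = (3 x1^2 + a) / (2 y1)
s = (3*12^2 + 10) / (2*3) mod 13 = 0
x3 = s^2 - 2 x1 mod 13 = 0^2 - 2*12 = 2
y3 = s (x1 - x3) - y1 mod 13 = 0 * (12 - 2) - 3 = 10

2P = (2, 10)


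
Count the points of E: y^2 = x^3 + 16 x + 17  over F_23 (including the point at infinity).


For each x in F_23, count y with y^2 = x^3 + 16 x + 17 mod 23:
  x = 3: RHS = 0, y in [0]  -> 1 point(s)
  x = 7: RHS = 12, y in [9, 14]  -> 2 point(s)
  x = 8: RHS = 13, y in [6, 17]  -> 2 point(s)
  x = 9: RHS = 16, y in [4, 19]  -> 2 point(s)
  x = 10: RHS = 4, y in [2, 21]  -> 2 point(s)
  x = 11: RHS = 6, y in [11, 12]  -> 2 point(s)
  x = 14: RHS = 18, y in [8, 15]  -> 2 point(s)
  x = 17: RHS = 4, y in [2, 21]  -> 2 point(s)
  x = 19: RHS = 4, y in [2, 21]  -> 2 point(s)
  x = 21: RHS = 0, y in [0]  -> 1 point(s)
  x = 22: RHS = 0, y in [0]  -> 1 point(s)
Affine points: 19. Add the point at infinity: total = 20.

#E(F_23) = 20


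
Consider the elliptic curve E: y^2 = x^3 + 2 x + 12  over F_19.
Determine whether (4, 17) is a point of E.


Check whether y^2 = x^3 + 2 x + 12 (mod 19) for (x, y) = (4, 17).
LHS: y^2 = 17^2 mod 19 = 4
RHS: x^3 + 2 x + 12 = 4^3 + 2*4 + 12 mod 19 = 8
LHS != RHS

No, not on the curve


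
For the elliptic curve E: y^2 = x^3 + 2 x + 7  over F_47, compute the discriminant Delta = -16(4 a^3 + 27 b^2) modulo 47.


4 a^3 + 27 b^2 = 4*2^3 + 27*7^2 = 32 + 1323 = 1355
Delta = -16 * (1355) = -21680
Delta mod 47 = 34

Delta = 34 (mod 47)


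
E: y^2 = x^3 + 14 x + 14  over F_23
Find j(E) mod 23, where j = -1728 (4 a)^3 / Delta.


Delta = -16(4 a^3 + 27 b^2) mod 23 = 3
-1728 * (4 a)^3 = -1728 * (4*14)^3 mod 23 = 13
j = 13 * 3^(-1) mod 23 = 12

j = 12 (mod 23)


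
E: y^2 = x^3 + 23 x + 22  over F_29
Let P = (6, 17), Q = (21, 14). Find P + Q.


P != Q, so use the chord formula.
s = (y2 - y1) / (x2 - x1) = (26) / (15) mod 29 = 23
x3 = s^2 - x1 - x2 mod 29 = 23^2 - 6 - 21 = 9
y3 = s (x1 - x3) - y1 mod 29 = 23 * (6 - 9) - 17 = 1

P + Q = (9, 1)


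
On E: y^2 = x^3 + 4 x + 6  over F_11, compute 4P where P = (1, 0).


k = 4 = 100_2 (binary, LSB first: 001)
Double-and-add from P = (1, 0):
  bit 0 = 0: acc unchanged = O
  bit 1 = 0: acc unchanged = O
  bit 2 = 1: acc = O + O = O

4P = O


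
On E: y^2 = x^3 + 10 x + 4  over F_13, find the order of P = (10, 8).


Compute successive multiples of P until we hit O:
  1P = (10, 8)
  2P = (5, 6)
  3P = (7, 1)
  4P = (0, 11)
  5P = (4, 11)
  6P = (9, 11)
  7P = (3, 10)
  8P = (3, 3)
  ... (continuing to 15P)
  15P = O

ord(P) = 15


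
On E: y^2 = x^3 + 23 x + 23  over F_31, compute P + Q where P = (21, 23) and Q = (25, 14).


P != Q, so use the chord formula.
s = (y2 - y1) / (x2 - x1) = (22) / (4) mod 31 = 21
x3 = s^2 - x1 - x2 mod 31 = 21^2 - 21 - 25 = 23
y3 = s (x1 - x3) - y1 mod 31 = 21 * (21 - 23) - 23 = 28

P + Q = (23, 28)


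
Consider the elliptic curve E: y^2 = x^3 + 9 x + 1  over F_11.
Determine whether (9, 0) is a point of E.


Check whether y^2 = x^3 + 9 x + 1 (mod 11) for (x, y) = (9, 0).
LHS: y^2 = 0^2 mod 11 = 0
RHS: x^3 + 9 x + 1 = 9^3 + 9*9 + 1 mod 11 = 8
LHS != RHS

No, not on the curve


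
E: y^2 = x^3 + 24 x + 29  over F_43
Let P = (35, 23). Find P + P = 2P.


Doubling: s = (3 x1^2 + a) / (2 y1)
s = (3*35^2 + 24) / (2*23) mod 43 = 29
x3 = s^2 - 2 x1 mod 43 = 29^2 - 2*35 = 40
y3 = s (x1 - x3) - y1 mod 43 = 29 * (35 - 40) - 23 = 4

2P = (40, 4)


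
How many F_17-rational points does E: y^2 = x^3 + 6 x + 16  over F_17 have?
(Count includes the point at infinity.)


For each x in F_17, count y with y^2 = x^3 + 6 x + 16 mod 17:
  x = 0: RHS = 16, y in [4, 13]  -> 2 point(s)
  x = 2: RHS = 2, y in [6, 11]  -> 2 point(s)
  x = 4: RHS = 2, y in [6, 11]  -> 2 point(s)
  x = 5: RHS = 1, y in [1, 16]  -> 2 point(s)
  x = 6: RHS = 13, y in [8, 9]  -> 2 point(s)
  x = 8: RHS = 15, y in [7, 10]  -> 2 point(s)
  x = 9: RHS = 0, y in [0]  -> 1 point(s)
  x = 11: RHS = 2, y in [6, 11]  -> 2 point(s)
  x = 13: RHS = 13, y in [8, 9]  -> 2 point(s)
  x = 15: RHS = 13, y in [8, 9]  -> 2 point(s)
  x = 16: RHS = 9, y in [3, 14]  -> 2 point(s)
Affine points: 21. Add the point at infinity: total = 22.

#E(F_17) = 22


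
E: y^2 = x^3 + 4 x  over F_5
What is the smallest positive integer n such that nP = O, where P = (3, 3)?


Compute successive multiples of P until we hit O:
  1P = (3, 3)
  2P = (0, 0)
  3P = (3, 2)
  4P = O

ord(P) = 4


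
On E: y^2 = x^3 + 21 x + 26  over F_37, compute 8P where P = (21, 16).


k = 8 = 1000_2 (binary, LSB first: 0001)
Double-and-add from P = (21, 16):
  bit 0 = 0: acc unchanged = O
  bit 1 = 0: acc unchanged = O
  bit 2 = 0: acc unchanged = O
  bit 3 = 1: acc = O + (34, 26) = (34, 26)

8P = (34, 26)


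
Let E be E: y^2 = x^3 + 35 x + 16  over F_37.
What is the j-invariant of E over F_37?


Delta = -16(4 a^3 + 27 b^2) mod 37 = 32
-1728 * (4 a)^3 = -1728 * (4*35)^3 mod 37 = 29
j = 29 * 32^(-1) mod 37 = 9

j = 9 (mod 37)


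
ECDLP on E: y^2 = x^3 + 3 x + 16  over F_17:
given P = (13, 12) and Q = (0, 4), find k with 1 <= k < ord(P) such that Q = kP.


Enumerate multiples of P until we hit Q = (0, 4):
  1P = (13, 12)
  2P = (8, 5)
  3P = (0, 13)
  4P = (3, 16)
  5P = (10, 14)
  6P = (2, 9)
  7P = (15, 6)
  8P = (15, 11)
  9P = (2, 8)
  10P = (10, 3)
  11P = (3, 1)
  12P = (0, 4)
Match found at i = 12.

k = 12


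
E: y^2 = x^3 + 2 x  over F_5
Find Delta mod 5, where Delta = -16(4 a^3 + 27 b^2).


4 a^3 + 27 b^2 = 4*2^3 + 27*0^2 = 32 + 0 = 32
Delta = -16 * (32) = -512
Delta mod 5 = 3

Delta = 3 (mod 5)


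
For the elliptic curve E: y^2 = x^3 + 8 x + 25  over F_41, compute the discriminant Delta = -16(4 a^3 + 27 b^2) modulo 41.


4 a^3 + 27 b^2 = 4*8^3 + 27*25^2 = 2048 + 16875 = 18923
Delta = -16 * (18923) = -302768
Delta mod 41 = 17

Delta = 17 (mod 41)


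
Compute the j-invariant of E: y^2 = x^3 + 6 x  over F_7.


Delta = -16(4 a^3 + 27 b^2) mod 7 = 1
-1728 * (4 a)^3 = -1728 * (4*6)^3 mod 7 = 6
j = 6 * 1^(-1) mod 7 = 6

j = 6 (mod 7)


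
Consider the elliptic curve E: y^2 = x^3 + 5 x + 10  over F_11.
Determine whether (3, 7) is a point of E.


Check whether y^2 = x^3 + 5 x + 10 (mod 11) for (x, y) = (3, 7).
LHS: y^2 = 7^2 mod 11 = 5
RHS: x^3 + 5 x + 10 = 3^3 + 5*3 + 10 mod 11 = 8
LHS != RHS

No, not on the curve


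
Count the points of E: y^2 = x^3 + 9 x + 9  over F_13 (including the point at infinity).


For each x in F_13, count y with y^2 = x^3 + 9 x + 9 mod 13:
  x = 0: RHS = 9, y in [3, 10]  -> 2 point(s)
  x = 2: RHS = 9, y in [3, 10]  -> 2 point(s)
  x = 5: RHS = 10, y in [6, 7]  -> 2 point(s)
  x = 7: RHS = 12, y in [5, 8]  -> 2 point(s)
  x = 9: RHS = 0, y in [0]  -> 1 point(s)
  x = 11: RHS = 9, y in [3, 10]  -> 2 point(s)
  x = 12: RHS = 12, y in [5, 8]  -> 2 point(s)
Affine points: 13. Add the point at infinity: total = 14.

#E(F_13) = 14


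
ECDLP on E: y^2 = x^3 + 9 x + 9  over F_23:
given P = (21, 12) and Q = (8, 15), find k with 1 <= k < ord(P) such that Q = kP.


Enumerate multiples of P until we hit Q = (8, 15):
  1P = (21, 12)
  2P = (8, 8)
  3P = (19, 1)
  4P = (19, 22)
  5P = (8, 15)
Match found at i = 5.

k = 5


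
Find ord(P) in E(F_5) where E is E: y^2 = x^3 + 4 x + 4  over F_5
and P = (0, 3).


Compute successive multiples of P until we hit O:
  1P = (0, 3)
  2P = (1, 3)
  3P = (4, 2)
  4P = (2, 0)
  5P = (4, 3)
  6P = (1, 2)
  7P = (0, 2)
  8P = O

ord(P) = 8


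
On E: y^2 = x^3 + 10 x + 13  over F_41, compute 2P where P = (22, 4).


Doubling: s = (3 x1^2 + a) / (2 y1)
s = (3*22^2 + 10) / (2*4) mod 41 = 29
x3 = s^2 - 2 x1 mod 41 = 29^2 - 2*22 = 18
y3 = s (x1 - x3) - y1 mod 41 = 29 * (22 - 18) - 4 = 30

2P = (18, 30)


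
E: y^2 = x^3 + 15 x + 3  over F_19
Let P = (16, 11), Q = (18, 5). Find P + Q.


P != Q, so use the chord formula.
s = (y2 - y1) / (x2 - x1) = (13) / (2) mod 19 = 16
x3 = s^2 - x1 - x2 mod 19 = 16^2 - 16 - 18 = 13
y3 = s (x1 - x3) - y1 mod 19 = 16 * (16 - 13) - 11 = 18

P + Q = (13, 18)


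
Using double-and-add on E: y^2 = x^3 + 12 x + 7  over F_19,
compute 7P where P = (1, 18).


k = 7 = 111_2 (binary, LSB first: 111)
Double-and-add from P = (1, 18):
  bit 0 = 1: acc = O + (1, 18) = (1, 18)
  bit 1 = 1: acc = (1, 18) + (2, 18) = (16, 1)
  bit 2 = 1: acc = (16, 1) + (7, 4) = (13, 17)

7P = (13, 17)


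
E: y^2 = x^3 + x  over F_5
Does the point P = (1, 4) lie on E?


Check whether y^2 = x^3 + 1 x + 0 (mod 5) for (x, y) = (1, 4).
LHS: y^2 = 4^2 mod 5 = 1
RHS: x^3 + 1 x + 0 = 1^3 + 1*1 + 0 mod 5 = 2
LHS != RHS

No, not on the curve


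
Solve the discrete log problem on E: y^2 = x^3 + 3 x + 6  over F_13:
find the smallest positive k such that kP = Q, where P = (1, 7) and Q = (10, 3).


Enumerate multiples of P until we hit Q = (10, 3):
  1P = (1, 7)
  2P = (8, 3)
  3P = (3, 9)
  4P = (10, 10)
  5P = (5, 9)
  6P = (4, 11)
  7P = (4, 2)
  8P = (5, 4)
  9P = (10, 3)
Match found at i = 9.

k = 9


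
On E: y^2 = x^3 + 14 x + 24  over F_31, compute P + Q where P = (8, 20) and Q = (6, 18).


P != Q, so use the chord formula.
s = (y2 - y1) / (x2 - x1) = (29) / (29) mod 31 = 1
x3 = s^2 - x1 - x2 mod 31 = 1^2 - 8 - 6 = 18
y3 = s (x1 - x3) - y1 mod 31 = 1 * (8 - 18) - 20 = 1

P + Q = (18, 1)


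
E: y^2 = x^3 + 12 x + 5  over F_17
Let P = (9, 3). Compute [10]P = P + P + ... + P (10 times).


k = 10 = 1010_2 (binary, LSB first: 0101)
Double-and-add from P = (9, 3):
  bit 0 = 0: acc unchanged = O
  bit 1 = 1: acc = O + (16, 14) = (16, 14)
  bit 2 = 0: acc unchanged = (16, 14)
  bit 3 = 1: acc = (16, 14) + (1, 1) = (4, 10)

10P = (4, 10)


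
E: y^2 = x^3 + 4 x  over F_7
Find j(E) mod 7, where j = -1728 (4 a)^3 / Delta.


Delta = -16(4 a^3 + 27 b^2) mod 7 = 6
-1728 * (4 a)^3 = -1728 * (4*4)^3 mod 7 = 1
j = 1 * 6^(-1) mod 7 = 6

j = 6 (mod 7)


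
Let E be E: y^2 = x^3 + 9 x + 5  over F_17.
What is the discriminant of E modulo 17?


4 a^3 + 27 b^2 = 4*9^3 + 27*5^2 = 2916 + 675 = 3591
Delta = -16 * (3591) = -57456
Delta mod 17 = 4

Delta = 4 (mod 17)


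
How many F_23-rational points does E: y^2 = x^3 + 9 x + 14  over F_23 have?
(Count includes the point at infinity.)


For each x in F_23, count y with y^2 = x^3 + 9 x + 14 mod 23:
  x = 1: RHS = 1, y in [1, 22]  -> 2 point(s)
  x = 5: RHS = 0, y in [0]  -> 1 point(s)
  x = 6: RHS = 8, y in [10, 13]  -> 2 point(s)
  x = 7: RHS = 6, y in [11, 12]  -> 2 point(s)
  x = 8: RHS = 0, y in [0]  -> 1 point(s)
  x = 10: RHS = 0, y in [0]  -> 1 point(s)
  x = 11: RHS = 18, y in [8, 15]  -> 2 point(s)
  x = 14: RHS = 9, y in [3, 20]  -> 2 point(s)
  x = 19: RHS = 6, y in [11, 12]  -> 2 point(s)
  x = 20: RHS = 6, y in [11, 12]  -> 2 point(s)
  x = 22: RHS = 4, y in [2, 21]  -> 2 point(s)
Affine points: 19. Add the point at infinity: total = 20.

#E(F_23) = 20


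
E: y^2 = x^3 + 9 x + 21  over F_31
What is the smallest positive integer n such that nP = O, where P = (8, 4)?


Compute successive multiples of P until we hit O:
  1P = (8, 4)
  2P = (19, 18)
  3P = (11, 26)
  4P = (21, 4)
  5P = (2, 27)
  6P = (9, 5)
  7P = (15, 20)
  8P = (5, 25)
  ... (continuing to 17P)
  17P = O

ord(P) = 17


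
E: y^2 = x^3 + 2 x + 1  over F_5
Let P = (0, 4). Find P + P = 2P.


Doubling: s = (3 x1^2 + a) / (2 y1)
s = (3*0^2 + 2) / (2*4) mod 5 = 4
x3 = s^2 - 2 x1 mod 5 = 4^2 - 2*0 = 1
y3 = s (x1 - x3) - y1 mod 5 = 4 * (0 - 1) - 4 = 2

2P = (1, 2)


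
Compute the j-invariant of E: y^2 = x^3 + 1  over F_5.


Delta = -16(4 a^3 + 27 b^2) mod 5 = 3
-1728 * (4 a)^3 = -1728 * (4*0)^3 mod 5 = 0
j = 0 * 3^(-1) mod 5 = 0

j = 0 (mod 5)


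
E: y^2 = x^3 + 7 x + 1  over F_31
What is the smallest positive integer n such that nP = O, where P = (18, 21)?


Compute successive multiples of P until we hit O:
  1P = (18, 21)
  2P = (11, 13)
  3P = (9, 7)
  4P = (29, 17)
  5P = (20, 22)
  6P = (1, 3)
  7P = (1, 28)
  8P = (20, 9)
  ... (continuing to 13P)
  13P = O

ord(P) = 13


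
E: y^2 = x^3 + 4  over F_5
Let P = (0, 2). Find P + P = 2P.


Doubling: s = (3 x1^2 + a) / (2 y1)
s = (3*0^2 + 0) / (2*2) mod 5 = 0
x3 = s^2 - 2 x1 mod 5 = 0^2 - 2*0 = 0
y3 = s (x1 - x3) - y1 mod 5 = 0 * (0 - 0) - 2 = 3

2P = (0, 3)


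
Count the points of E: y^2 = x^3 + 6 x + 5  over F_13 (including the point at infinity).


For each x in F_13, count y with y^2 = x^3 + 6 x + 5 mod 13:
  x = 1: RHS = 12, y in [5, 8]  -> 2 point(s)
  x = 2: RHS = 12, y in [5, 8]  -> 2 point(s)
  x = 5: RHS = 4, y in [2, 11]  -> 2 point(s)
  x = 6: RHS = 10, y in [6, 7]  -> 2 point(s)
  x = 7: RHS = 0, y in [0]  -> 1 point(s)
  x = 10: RHS = 12, y in [5, 8]  -> 2 point(s)
Affine points: 11. Add the point at infinity: total = 12.

#E(F_13) = 12


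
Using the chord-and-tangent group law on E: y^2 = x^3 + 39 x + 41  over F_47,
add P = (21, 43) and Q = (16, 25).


P != Q, so use the chord formula.
s = (y2 - y1) / (x2 - x1) = (29) / (42) mod 47 = 13
x3 = s^2 - x1 - x2 mod 47 = 13^2 - 21 - 16 = 38
y3 = s (x1 - x3) - y1 mod 47 = 13 * (21 - 38) - 43 = 18

P + Q = (38, 18)


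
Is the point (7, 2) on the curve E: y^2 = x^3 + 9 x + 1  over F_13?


Check whether y^2 = x^3 + 9 x + 1 (mod 13) for (x, y) = (7, 2).
LHS: y^2 = 2^2 mod 13 = 4
RHS: x^3 + 9 x + 1 = 7^3 + 9*7 + 1 mod 13 = 4
LHS = RHS

Yes, on the curve


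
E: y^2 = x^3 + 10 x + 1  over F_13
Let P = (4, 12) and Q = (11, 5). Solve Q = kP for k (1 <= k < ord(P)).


Enumerate multiples of P until we hit Q = (11, 5):
  1P = (4, 12)
  2P = (1, 5)
  3P = (12, 4)
  4P = (11, 8)
  5P = (10, 10)
  6P = (2, 9)
  7P = (6, 11)
  8P = (0, 12)
  9P = (9, 1)
  10P = (9, 12)
  11P = (0, 1)
  12P = (6, 2)
  13P = (2, 4)
  14P = (10, 3)
  15P = (11, 5)
Match found at i = 15.

k = 15


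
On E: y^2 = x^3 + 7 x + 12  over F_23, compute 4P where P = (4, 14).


k = 4 = 100_2 (binary, LSB first: 001)
Double-and-add from P = (4, 14):
  bit 0 = 0: acc unchanged = O
  bit 1 = 0: acc unchanged = O
  bit 2 = 1: acc = O + (22, 2) = (22, 2)

4P = (22, 2)


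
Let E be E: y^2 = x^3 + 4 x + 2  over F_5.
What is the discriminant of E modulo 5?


4 a^3 + 27 b^2 = 4*4^3 + 27*2^2 = 256 + 108 = 364
Delta = -16 * (364) = -5824
Delta mod 5 = 1

Delta = 1 (mod 5)


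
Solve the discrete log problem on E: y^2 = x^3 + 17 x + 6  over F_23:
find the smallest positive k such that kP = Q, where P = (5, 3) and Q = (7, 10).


Enumerate multiples of P until we hit Q = (7, 10):
  1P = (5, 3)
  2P = (13, 20)
  3P = (7, 10)
Match found at i = 3.

k = 3


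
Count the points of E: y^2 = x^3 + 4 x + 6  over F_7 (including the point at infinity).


For each x in F_7, count y with y^2 = x^3 + 4 x + 6 mod 7:
  x = 1: RHS = 4, y in [2, 5]  -> 2 point(s)
  x = 2: RHS = 1, y in [1, 6]  -> 2 point(s)
  x = 4: RHS = 2, y in [3, 4]  -> 2 point(s)
  x = 5: RHS = 4, y in [2, 5]  -> 2 point(s)
  x = 6: RHS = 1, y in [1, 6]  -> 2 point(s)
Affine points: 10. Add the point at infinity: total = 11.

#E(F_7) = 11


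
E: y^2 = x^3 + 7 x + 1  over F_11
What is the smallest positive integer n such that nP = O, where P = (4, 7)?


Compute successive multiples of P until we hit O:
  1P = (4, 7)
  2P = (3, 4)
  3P = (2, 10)
  4P = (10, 2)
  5P = (9, 10)
  6P = (1, 8)
  7P = (0, 10)
  8P = (0, 1)
  ... (continuing to 15P)
  15P = O

ord(P) = 15


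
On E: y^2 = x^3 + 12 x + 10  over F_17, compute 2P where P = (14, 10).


k = 2 = 10_2 (binary, LSB first: 01)
Double-and-add from P = (14, 10):
  bit 0 = 0: acc unchanged = O
  bit 1 = 1: acc = O + (5, 5) = (5, 5)

2P = (5, 5)


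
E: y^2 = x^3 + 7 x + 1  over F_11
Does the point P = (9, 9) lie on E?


Check whether y^2 = x^3 + 7 x + 1 (mod 11) for (x, y) = (9, 9).
LHS: y^2 = 9^2 mod 11 = 4
RHS: x^3 + 7 x + 1 = 9^3 + 7*9 + 1 mod 11 = 1
LHS != RHS

No, not on the curve


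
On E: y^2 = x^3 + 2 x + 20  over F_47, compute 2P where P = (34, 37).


Doubling: s = (3 x1^2 + a) / (2 y1)
s = (3*34^2 + 2) / (2*37) mod 47 = 38
x3 = s^2 - 2 x1 mod 47 = 38^2 - 2*34 = 13
y3 = s (x1 - x3) - y1 mod 47 = 38 * (34 - 13) - 37 = 9

2P = (13, 9)


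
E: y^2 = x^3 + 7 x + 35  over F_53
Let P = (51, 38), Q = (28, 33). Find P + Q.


P != Q, so use the chord formula.
s = (y2 - y1) / (x2 - x1) = (48) / (30) mod 53 = 44
x3 = s^2 - x1 - x2 mod 53 = 44^2 - 51 - 28 = 2
y3 = s (x1 - x3) - y1 mod 53 = 44 * (51 - 2) - 38 = 51

P + Q = (2, 51)


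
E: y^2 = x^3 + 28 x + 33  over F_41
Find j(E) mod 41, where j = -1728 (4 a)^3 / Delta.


Delta = -16(4 a^3 + 27 b^2) mod 41 = 5
-1728 * (4 a)^3 = -1728 * (4*28)^3 mod 41 = 32
j = 32 * 5^(-1) mod 41 = 31

j = 31 (mod 41)


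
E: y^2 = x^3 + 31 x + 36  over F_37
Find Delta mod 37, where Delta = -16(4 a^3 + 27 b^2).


4 a^3 + 27 b^2 = 4*31^3 + 27*36^2 = 119164 + 34992 = 154156
Delta = -16 * (154156) = -2466496
Delta mod 37 = 35

Delta = 35 (mod 37)


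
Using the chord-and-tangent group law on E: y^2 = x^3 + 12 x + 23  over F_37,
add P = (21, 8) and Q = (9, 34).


P != Q, so use the chord formula.
s = (y2 - y1) / (x2 - x1) = (26) / (25) mod 37 = 4
x3 = s^2 - x1 - x2 mod 37 = 4^2 - 21 - 9 = 23
y3 = s (x1 - x3) - y1 mod 37 = 4 * (21 - 23) - 8 = 21

P + Q = (23, 21)


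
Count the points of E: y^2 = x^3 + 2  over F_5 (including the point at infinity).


For each x in F_5, count y with y^2 = x^3 + 0 x + 2 mod 5:
  x = 2: RHS = 0, y in [0]  -> 1 point(s)
  x = 3: RHS = 4, y in [2, 3]  -> 2 point(s)
  x = 4: RHS = 1, y in [1, 4]  -> 2 point(s)
Affine points: 5. Add the point at infinity: total = 6.

#E(F_5) = 6


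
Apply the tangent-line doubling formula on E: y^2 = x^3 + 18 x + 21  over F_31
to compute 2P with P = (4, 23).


Doubling: s = (3 x1^2 + a) / (2 y1)
s = (3*4^2 + 18) / (2*23) mod 31 = 23
x3 = s^2 - 2 x1 mod 31 = 23^2 - 2*4 = 25
y3 = s (x1 - x3) - y1 mod 31 = 23 * (4 - 25) - 23 = 21

2P = (25, 21)


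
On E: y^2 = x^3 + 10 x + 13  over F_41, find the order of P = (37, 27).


Compute successive multiples of P until we hit O:
  1P = (37, 27)
  2P = (33, 35)
  3P = (16, 13)
  4P = (34, 16)
  5P = (29, 16)
  6P = (7, 4)
  7P = (40, 24)
  8P = (6, 24)
  ... (continuing to 38P)
  38P = O

ord(P) = 38


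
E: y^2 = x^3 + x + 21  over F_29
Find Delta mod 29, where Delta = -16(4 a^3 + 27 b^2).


4 a^3 + 27 b^2 = 4*1^3 + 27*21^2 = 4 + 11907 = 11911
Delta = -16 * (11911) = -190576
Delta mod 29 = 12

Delta = 12 (mod 29)


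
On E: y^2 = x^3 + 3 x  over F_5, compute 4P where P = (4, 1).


k = 4 = 100_2 (binary, LSB first: 001)
Double-and-add from P = (4, 1):
  bit 0 = 0: acc unchanged = O
  bit 1 = 0: acc unchanged = O
  bit 2 = 1: acc = O + (4, 4) = (4, 4)

4P = (4, 4)


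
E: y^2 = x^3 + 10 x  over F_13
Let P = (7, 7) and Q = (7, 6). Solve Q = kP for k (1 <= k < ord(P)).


Enumerate multiples of P until we hit Q = (7, 6):
  1P = (7, 7)
  2P = (0, 0)
  3P = (7, 6)
Match found at i = 3.

k = 3


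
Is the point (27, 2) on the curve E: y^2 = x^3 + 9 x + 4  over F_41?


Check whether y^2 = x^3 + 9 x + 4 (mod 41) for (x, y) = (27, 2).
LHS: y^2 = 2^2 mod 41 = 4
RHS: x^3 + 9 x + 4 = 27^3 + 9*27 + 4 mod 41 = 4
LHS = RHS

Yes, on the curve


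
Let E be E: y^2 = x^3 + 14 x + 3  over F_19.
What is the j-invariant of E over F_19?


Delta = -16(4 a^3 + 27 b^2) mod 19 = 8
-1728 * (4 a)^3 = -1728 * (4*14)^3 mod 19 = 18
j = 18 * 8^(-1) mod 19 = 7

j = 7 (mod 19)


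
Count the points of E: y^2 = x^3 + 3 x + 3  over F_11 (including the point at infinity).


For each x in F_11, count y with y^2 = x^3 + 3 x + 3 mod 11:
  x = 0: RHS = 3, y in [5, 6]  -> 2 point(s)
  x = 5: RHS = 0, y in [0]  -> 1 point(s)
  x = 7: RHS = 4, y in [2, 9]  -> 2 point(s)
  x = 8: RHS = 0, y in [0]  -> 1 point(s)
  x = 9: RHS = 0, y in [0]  -> 1 point(s)
Affine points: 7. Add the point at infinity: total = 8.

#E(F_11) = 8


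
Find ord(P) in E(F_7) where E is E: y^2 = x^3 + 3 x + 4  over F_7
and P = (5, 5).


Compute successive multiples of P until we hit O:
  1P = (5, 5)
  2P = (1, 1)
  3P = (2, 5)
  4P = (0, 2)
  5P = (6, 0)
  6P = (0, 5)
  7P = (2, 2)
  8P = (1, 6)
  ... (continuing to 10P)
  10P = O

ord(P) = 10


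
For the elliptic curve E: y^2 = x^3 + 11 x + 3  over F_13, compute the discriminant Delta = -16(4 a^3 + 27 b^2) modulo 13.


4 a^3 + 27 b^2 = 4*11^3 + 27*3^2 = 5324 + 243 = 5567
Delta = -16 * (5567) = -89072
Delta mod 13 = 4

Delta = 4 (mod 13)


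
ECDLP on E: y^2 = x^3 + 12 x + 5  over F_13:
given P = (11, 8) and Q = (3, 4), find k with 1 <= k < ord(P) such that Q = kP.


Enumerate multiples of P until we hit Q = (3, 4):
  1P = (11, 8)
  2P = (3, 4)
Match found at i = 2.

k = 2


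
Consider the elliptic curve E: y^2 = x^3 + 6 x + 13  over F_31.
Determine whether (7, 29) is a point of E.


Check whether y^2 = x^3 + 6 x + 13 (mod 31) for (x, y) = (7, 29).
LHS: y^2 = 29^2 mod 31 = 4
RHS: x^3 + 6 x + 13 = 7^3 + 6*7 + 13 mod 31 = 26
LHS != RHS

No, not on the curve


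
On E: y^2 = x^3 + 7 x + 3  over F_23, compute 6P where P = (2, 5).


k = 6 = 110_2 (binary, LSB first: 011)
Double-and-add from P = (2, 5):
  bit 0 = 0: acc unchanged = O
  bit 1 = 1: acc = O + (21, 21) = (21, 21)
  bit 2 = 1: acc = (21, 21) + (5, 18) = (0, 16)

6P = (0, 16)


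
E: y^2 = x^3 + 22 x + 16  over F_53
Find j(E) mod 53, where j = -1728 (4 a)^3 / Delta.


Delta = -16(4 a^3 + 27 b^2) mod 53 = 21
-1728 * (4 a)^3 = -1728 * (4*22)^3 mod 53 = 11
j = 11 * 21^(-1) mod 53 = 51

j = 51 (mod 53)


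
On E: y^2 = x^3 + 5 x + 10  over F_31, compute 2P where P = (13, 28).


Doubling: s = (3 x1^2 + a) / (2 y1)
s = (3*13^2 + 5) / (2*28) mod 31 = 18
x3 = s^2 - 2 x1 mod 31 = 18^2 - 2*13 = 19
y3 = s (x1 - x3) - y1 mod 31 = 18 * (13 - 19) - 28 = 19

2P = (19, 19)


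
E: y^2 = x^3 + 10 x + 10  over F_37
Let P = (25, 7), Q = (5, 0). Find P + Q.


P != Q, so use the chord formula.
s = (y2 - y1) / (x2 - x1) = (30) / (17) mod 37 = 17
x3 = s^2 - x1 - x2 mod 37 = 17^2 - 25 - 5 = 0
y3 = s (x1 - x3) - y1 mod 37 = 17 * (25 - 0) - 7 = 11

P + Q = (0, 11)


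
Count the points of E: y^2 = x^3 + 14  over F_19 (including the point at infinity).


For each x in F_19, count y with y^2 = x^3 + 0 x + 14 mod 19:
  x = 5: RHS = 6, y in [5, 14]  -> 2 point(s)
  x = 10: RHS = 7, y in [8, 11]  -> 2 point(s)
  x = 13: RHS = 7, y in [8, 11]  -> 2 point(s)
  x = 15: RHS = 7, y in [8, 11]  -> 2 point(s)
  x = 16: RHS = 6, y in [5, 14]  -> 2 point(s)
  x = 17: RHS = 6, y in [5, 14]  -> 2 point(s)
Affine points: 12. Add the point at infinity: total = 13.

#E(F_19) = 13


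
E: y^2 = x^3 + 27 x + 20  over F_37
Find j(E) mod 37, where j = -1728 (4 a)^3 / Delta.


Delta = -16(4 a^3 + 27 b^2) mod 37 = 17
-1728 * (4 a)^3 = -1728 * (4*27)^3 mod 37 = 36
j = 36 * 17^(-1) mod 37 = 13

j = 13 (mod 37)


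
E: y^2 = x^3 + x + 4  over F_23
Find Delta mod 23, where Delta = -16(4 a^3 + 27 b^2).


4 a^3 + 27 b^2 = 4*1^3 + 27*4^2 = 4 + 432 = 436
Delta = -16 * (436) = -6976
Delta mod 23 = 16

Delta = 16 (mod 23)


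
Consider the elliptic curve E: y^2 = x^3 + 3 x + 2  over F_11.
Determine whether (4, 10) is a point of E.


Check whether y^2 = x^3 + 3 x + 2 (mod 11) for (x, y) = (4, 10).
LHS: y^2 = 10^2 mod 11 = 1
RHS: x^3 + 3 x + 2 = 4^3 + 3*4 + 2 mod 11 = 1
LHS = RHS

Yes, on the curve


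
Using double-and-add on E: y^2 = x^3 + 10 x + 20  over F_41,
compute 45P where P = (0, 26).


k = 45 = 101101_2 (binary, LSB first: 101101)
Double-and-add from P = (0, 26):
  bit 0 = 1: acc = O + (0, 26) = (0, 26)
  bit 1 = 0: acc unchanged = (0, 26)
  bit 2 = 1: acc = (0, 26) + (22, 8) = (40, 3)
  bit 3 = 1: acc = (40, 3) + (33, 17) = (13, 25)
  bit 4 = 0: acc unchanged = (13, 25)
  bit 5 = 1: acc = (13, 25) + (21, 26) = (32, 29)

45P = (32, 29)


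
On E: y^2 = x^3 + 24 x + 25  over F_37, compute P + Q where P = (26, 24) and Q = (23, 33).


P != Q, so use the chord formula.
s = (y2 - y1) / (x2 - x1) = (9) / (34) mod 37 = 34
x3 = s^2 - x1 - x2 mod 37 = 34^2 - 26 - 23 = 34
y3 = s (x1 - x3) - y1 mod 37 = 34 * (26 - 34) - 24 = 0

P + Q = (34, 0)


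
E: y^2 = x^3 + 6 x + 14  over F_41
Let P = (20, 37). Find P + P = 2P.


Doubling: s = (3 x1^2 + a) / (2 y1)
s = (3*20^2 + 6) / (2*37) mod 41 = 3
x3 = s^2 - 2 x1 mod 41 = 3^2 - 2*20 = 10
y3 = s (x1 - x3) - y1 mod 41 = 3 * (20 - 10) - 37 = 34

2P = (10, 34)


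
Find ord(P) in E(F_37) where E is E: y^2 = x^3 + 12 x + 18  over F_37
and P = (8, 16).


Compute successive multiples of P until we hit O:
  1P = (8, 16)
  2P = (31, 27)
  3P = (9, 35)
  4P = (11, 1)
  5P = (6, 11)
  6P = (20, 28)
  7P = (10, 19)
  8P = (12, 15)
  ... (continuing to 33P)
  33P = O

ord(P) = 33


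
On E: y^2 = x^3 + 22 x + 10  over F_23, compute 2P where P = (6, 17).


Doubling: s = (3 x1^2 + a) / (2 y1)
s = (3*6^2 + 22) / (2*17) mod 23 = 16
x3 = s^2 - 2 x1 mod 23 = 16^2 - 2*6 = 14
y3 = s (x1 - x3) - y1 mod 23 = 16 * (6 - 14) - 17 = 16

2P = (14, 16)


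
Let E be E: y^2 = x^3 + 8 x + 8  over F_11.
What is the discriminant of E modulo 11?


4 a^3 + 27 b^2 = 4*8^3 + 27*8^2 = 2048 + 1728 = 3776
Delta = -16 * (3776) = -60416
Delta mod 11 = 7

Delta = 7 (mod 11)


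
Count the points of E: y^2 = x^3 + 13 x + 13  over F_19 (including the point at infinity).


For each x in F_19, count y with y^2 = x^3 + 13 x + 13 mod 19:
  x = 2: RHS = 9, y in [3, 16]  -> 2 point(s)
  x = 9: RHS = 4, y in [2, 17]  -> 2 point(s)
  x = 11: RHS = 5, y in [9, 10]  -> 2 point(s)
  x = 12: RHS = 16, y in [4, 15]  -> 2 point(s)
  x = 13: RHS = 4, y in [2, 17]  -> 2 point(s)
  x = 15: RHS = 11, y in [7, 12]  -> 2 point(s)
  x = 16: RHS = 4, y in [2, 17]  -> 2 point(s)
  x = 17: RHS = 17, y in [6, 13]  -> 2 point(s)
Affine points: 16. Add the point at infinity: total = 17.

#E(F_19) = 17


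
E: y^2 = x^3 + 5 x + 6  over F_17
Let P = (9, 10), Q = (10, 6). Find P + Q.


P != Q, so use the chord formula.
s = (y2 - y1) / (x2 - x1) = (13) / (1) mod 17 = 13
x3 = s^2 - x1 - x2 mod 17 = 13^2 - 9 - 10 = 14
y3 = s (x1 - x3) - y1 mod 17 = 13 * (9 - 14) - 10 = 10

P + Q = (14, 10)


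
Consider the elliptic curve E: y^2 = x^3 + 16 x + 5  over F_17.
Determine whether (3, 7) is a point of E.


Check whether y^2 = x^3 + 16 x + 5 (mod 17) for (x, y) = (3, 7).
LHS: y^2 = 7^2 mod 17 = 15
RHS: x^3 + 16 x + 5 = 3^3 + 16*3 + 5 mod 17 = 12
LHS != RHS

No, not on the curve


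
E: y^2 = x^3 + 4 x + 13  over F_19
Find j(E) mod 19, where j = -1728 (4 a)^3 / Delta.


Delta = -16(4 a^3 + 27 b^2) mod 19 = 17
-1728 * (4 a)^3 = -1728 * (4*4)^3 mod 19 = 11
j = 11 * 17^(-1) mod 19 = 4

j = 4 (mod 19)


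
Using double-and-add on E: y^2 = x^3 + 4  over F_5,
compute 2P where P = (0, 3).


k = 2 = 10_2 (binary, LSB first: 01)
Double-and-add from P = (0, 3):
  bit 0 = 0: acc unchanged = O
  bit 1 = 1: acc = O + (0, 2) = (0, 2)

2P = (0, 2)


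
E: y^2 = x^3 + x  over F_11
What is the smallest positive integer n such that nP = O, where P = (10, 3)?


Compute successive multiples of P until we hit O:
  1P = (10, 3)
  2P = (0, 0)
  3P = (10, 8)
  4P = O

ord(P) = 4


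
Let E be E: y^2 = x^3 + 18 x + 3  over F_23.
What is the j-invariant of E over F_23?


Delta = -16(4 a^3 + 27 b^2) mod 23 = 18
-1728 * (4 a)^3 = -1728 * (4*18)^3 mod 23 = 11
j = 11 * 18^(-1) mod 23 = 7

j = 7 (mod 23)


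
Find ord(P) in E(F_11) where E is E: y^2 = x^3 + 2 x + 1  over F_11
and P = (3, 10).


Compute successive multiples of P until we hit O:
  1P = (3, 10)
  2P = (9, 0)
  3P = (3, 1)
  4P = O

ord(P) = 4


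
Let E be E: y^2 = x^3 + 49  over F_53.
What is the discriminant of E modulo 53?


4 a^3 + 27 b^2 = 4*0^3 + 27*49^2 = 0 + 64827 = 64827
Delta = -16 * (64827) = -1037232
Delta mod 53 = 31

Delta = 31 (mod 53)


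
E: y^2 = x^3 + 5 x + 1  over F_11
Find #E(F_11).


For each x in F_11, count y with y^2 = x^3 + 5 x + 1 mod 11:
  x = 0: RHS = 1, y in [1, 10]  -> 2 point(s)
  x = 6: RHS = 5, y in [4, 7]  -> 2 point(s)
  x = 7: RHS = 5, y in [4, 7]  -> 2 point(s)
  x = 8: RHS = 3, y in [5, 6]  -> 2 point(s)
  x = 9: RHS = 5, y in [4, 7]  -> 2 point(s)
Affine points: 10. Add the point at infinity: total = 11.

#E(F_11) = 11


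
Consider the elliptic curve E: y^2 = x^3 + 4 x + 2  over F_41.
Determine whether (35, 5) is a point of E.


Check whether y^2 = x^3 + 4 x + 2 (mod 41) for (x, y) = (35, 5).
LHS: y^2 = 5^2 mod 41 = 25
RHS: x^3 + 4 x + 2 = 35^3 + 4*35 + 2 mod 41 = 8
LHS != RHS

No, not on the curve


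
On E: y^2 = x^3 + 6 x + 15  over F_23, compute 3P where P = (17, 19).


k = 3 = 11_2 (binary, LSB first: 11)
Double-and-add from P = (17, 19):
  bit 0 = 1: acc = O + (17, 19) = (17, 19)
  bit 1 = 1: acc = (17, 19) + (21, 15) = (9, 19)

3P = (9, 19)


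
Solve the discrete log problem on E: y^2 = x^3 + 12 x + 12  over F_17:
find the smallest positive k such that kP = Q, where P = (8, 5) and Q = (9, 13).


Enumerate multiples of P until we hit Q = (9, 13):
  1P = (8, 5)
  2P = (1, 12)
  3P = (9, 13)
Match found at i = 3.

k = 3


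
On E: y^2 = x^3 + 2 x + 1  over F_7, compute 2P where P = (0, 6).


Doubling: s = (3 x1^2 + a) / (2 y1)
s = (3*0^2 + 2) / (2*6) mod 7 = 6
x3 = s^2 - 2 x1 mod 7 = 6^2 - 2*0 = 1
y3 = s (x1 - x3) - y1 mod 7 = 6 * (0 - 1) - 6 = 2

2P = (1, 2)


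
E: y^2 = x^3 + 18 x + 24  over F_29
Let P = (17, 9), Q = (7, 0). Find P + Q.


P != Q, so use the chord formula.
s = (y2 - y1) / (x2 - x1) = (20) / (19) mod 29 = 27
x3 = s^2 - x1 - x2 mod 29 = 27^2 - 17 - 7 = 9
y3 = s (x1 - x3) - y1 mod 29 = 27 * (17 - 9) - 9 = 4

P + Q = (9, 4)


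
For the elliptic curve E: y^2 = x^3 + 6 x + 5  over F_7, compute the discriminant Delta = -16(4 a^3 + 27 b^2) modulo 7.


4 a^3 + 27 b^2 = 4*6^3 + 27*5^2 = 864 + 675 = 1539
Delta = -16 * (1539) = -24624
Delta mod 7 = 2

Delta = 2 (mod 7)


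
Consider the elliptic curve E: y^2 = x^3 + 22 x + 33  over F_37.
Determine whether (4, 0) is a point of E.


Check whether y^2 = x^3 + 22 x + 33 (mod 37) for (x, y) = (4, 0).
LHS: y^2 = 0^2 mod 37 = 0
RHS: x^3 + 22 x + 33 = 4^3 + 22*4 + 33 mod 37 = 0
LHS = RHS

Yes, on the curve


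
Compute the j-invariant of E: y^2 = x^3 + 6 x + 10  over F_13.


Delta = -16(4 a^3 + 27 b^2) mod 13 = 7
-1728 * (4 a)^3 = -1728 * (4*6)^3 mod 13 = 5
j = 5 * 7^(-1) mod 13 = 10

j = 10 (mod 13)


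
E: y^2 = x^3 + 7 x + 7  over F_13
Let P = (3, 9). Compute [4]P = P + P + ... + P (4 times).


k = 4 = 100_2 (binary, LSB first: 001)
Double-and-add from P = (3, 9):
  bit 0 = 0: acc unchanged = O
  bit 1 = 0: acc unchanged = O
  bit 2 = 1: acc = O + (7, 10) = (7, 10)

4P = (7, 10)


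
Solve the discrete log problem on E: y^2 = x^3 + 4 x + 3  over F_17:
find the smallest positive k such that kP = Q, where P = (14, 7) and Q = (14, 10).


Enumerate multiples of P until we hit Q = (14, 10):
  1P = (14, 7)
  2P = (7, 0)
  3P = (14, 10)
Match found at i = 3.

k = 3


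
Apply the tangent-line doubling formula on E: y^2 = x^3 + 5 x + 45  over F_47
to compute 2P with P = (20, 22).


Doubling: s = (3 x1^2 + a) / (2 y1)
s = (3*20^2 + 5) / (2*22) mod 47 = 37
x3 = s^2 - 2 x1 mod 47 = 37^2 - 2*20 = 13
y3 = s (x1 - x3) - y1 mod 47 = 37 * (20 - 13) - 22 = 2

2P = (13, 2)


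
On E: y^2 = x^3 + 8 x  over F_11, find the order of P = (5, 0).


Compute successive multiples of P until we hit O:
  1P = (5, 0)
  2P = O

ord(P) = 2


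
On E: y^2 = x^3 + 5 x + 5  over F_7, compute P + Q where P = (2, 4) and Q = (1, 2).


P != Q, so use the chord formula.
s = (y2 - y1) / (x2 - x1) = (5) / (6) mod 7 = 2
x3 = s^2 - x1 - x2 mod 7 = 2^2 - 2 - 1 = 1
y3 = s (x1 - x3) - y1 mod 7 = 2 * (2 - 1) - 4 = 5

P + Q = (1, 5)


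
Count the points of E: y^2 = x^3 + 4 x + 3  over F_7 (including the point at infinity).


For each x in F_7, count y with y^2 = x^3 + 4 x + 3 mod 7:
  x = 1: RHS = 1, y in [1, 6]  -> 2 point(s)
  x = 3: RHS = 0, y in [0]  -> 1 point(s)
  x = 5: RHS = 1, y in [1, 6]  -> 2 point(s)
Affine points: 5. Add the point at infinity: total = 6.

#E(F_7) = 6


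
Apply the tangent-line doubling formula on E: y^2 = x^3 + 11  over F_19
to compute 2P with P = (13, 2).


Doubling: s = (3 x1^2 + a) / (2 y1)
s = (3*13^2 + 0) / (2*2) mod 19 = 8
x3 = s^2 - 2 x1 mod 19 = 8^2 - 2*13 = 0
y3 = s (x1 - x3) - y1 mod 19 = 8 * (13 - 0) - 2 = 7

2P = (0, 7)


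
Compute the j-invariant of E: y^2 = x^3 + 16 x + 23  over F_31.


Delta = -16(4 a^3 + 27 b^2) mod 31 = 27
-1728 * (4 a)^3 = -1728 * (4*16)^3 mod 31 = 2
j = 2 * 27^(-1) mod 31 = 15

j = 15 (mod 31)


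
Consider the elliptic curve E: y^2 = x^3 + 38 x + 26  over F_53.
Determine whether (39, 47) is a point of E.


Check whether y^2 = x^3 + 38 x + 26 (mod 53) for (x, y) = (39, 47).
LHS: y^2 = 47^2 mod 53 = 36
RHS: x^3 + 38 x + 26 = 39^3 + 38*39 + 26 mod 53 = 36
LHS = RHS

Yes, on the curve


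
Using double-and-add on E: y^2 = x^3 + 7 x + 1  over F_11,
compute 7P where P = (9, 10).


k = 7 = 111_2 (binary, LSB first: 111)
Double-and-add from P = (9, 10):
  bit 0 = 1: acc = O + (9, 10) = (9, 10)
  bit 1 = 1: acc = (9, 10) + (9, 1) = O
  bit 2 = 1: acc = O + (9, 10) = (9, 10)

7P = (9, 10)


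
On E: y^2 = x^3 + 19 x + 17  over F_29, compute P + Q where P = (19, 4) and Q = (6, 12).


P != Q, so use the chord formula.
s = (y2 - y1) / (x2 - x1) = (8) / (16) mod 29 = 15
x3 = s^2 - x1 - x2 mod 29 = 15^2 - 19 - 6 = 26
y3 = s (x1 - x3) - y1 mod 29 = 15 * (19 - 26) - 4 = 7

P + Q = (26, 7)


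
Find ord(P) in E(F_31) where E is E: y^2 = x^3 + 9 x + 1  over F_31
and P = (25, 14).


Compute successive multiples of P until we hit O:
  1P = (25, 14)
  2P = (14, 22)
  3P = (12, 16)
  4P = (12, 15)
  5P = (14, 9)
  6P = (25, 17)
  7P = O

ord(P) = 7


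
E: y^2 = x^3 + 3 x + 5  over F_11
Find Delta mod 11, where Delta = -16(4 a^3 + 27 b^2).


4 a^3 + 27 b^2 = 4*3^3 + 27*5^2 = 108 + 675 = 783
Delta = -16 * (783) = -12528
Delta mod 11 = 1

Delta = 1 (mod 11)


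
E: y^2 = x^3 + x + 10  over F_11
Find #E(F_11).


For each x in F_11, count y with y^2 = x^3 + 1 x + 10 mod 11:
  x = 1: RHS = 1, y in [1, 10]  -> 2 point(s)
  x = 2: RHS = 9, y in [3, 8]  -> 2 point(s)
  x = 4: RHS = 1, y in [1, 10]  -> 2 point(s)
  x = 6: RHS = 1, y in [1, 10]  -> 2 point(s)
  x = 9: RHS = 0, y in [0]  -> 1 point(s)
Affine points: 9. Add the point at infinity: total = 10.

#E(F_11) = 10
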